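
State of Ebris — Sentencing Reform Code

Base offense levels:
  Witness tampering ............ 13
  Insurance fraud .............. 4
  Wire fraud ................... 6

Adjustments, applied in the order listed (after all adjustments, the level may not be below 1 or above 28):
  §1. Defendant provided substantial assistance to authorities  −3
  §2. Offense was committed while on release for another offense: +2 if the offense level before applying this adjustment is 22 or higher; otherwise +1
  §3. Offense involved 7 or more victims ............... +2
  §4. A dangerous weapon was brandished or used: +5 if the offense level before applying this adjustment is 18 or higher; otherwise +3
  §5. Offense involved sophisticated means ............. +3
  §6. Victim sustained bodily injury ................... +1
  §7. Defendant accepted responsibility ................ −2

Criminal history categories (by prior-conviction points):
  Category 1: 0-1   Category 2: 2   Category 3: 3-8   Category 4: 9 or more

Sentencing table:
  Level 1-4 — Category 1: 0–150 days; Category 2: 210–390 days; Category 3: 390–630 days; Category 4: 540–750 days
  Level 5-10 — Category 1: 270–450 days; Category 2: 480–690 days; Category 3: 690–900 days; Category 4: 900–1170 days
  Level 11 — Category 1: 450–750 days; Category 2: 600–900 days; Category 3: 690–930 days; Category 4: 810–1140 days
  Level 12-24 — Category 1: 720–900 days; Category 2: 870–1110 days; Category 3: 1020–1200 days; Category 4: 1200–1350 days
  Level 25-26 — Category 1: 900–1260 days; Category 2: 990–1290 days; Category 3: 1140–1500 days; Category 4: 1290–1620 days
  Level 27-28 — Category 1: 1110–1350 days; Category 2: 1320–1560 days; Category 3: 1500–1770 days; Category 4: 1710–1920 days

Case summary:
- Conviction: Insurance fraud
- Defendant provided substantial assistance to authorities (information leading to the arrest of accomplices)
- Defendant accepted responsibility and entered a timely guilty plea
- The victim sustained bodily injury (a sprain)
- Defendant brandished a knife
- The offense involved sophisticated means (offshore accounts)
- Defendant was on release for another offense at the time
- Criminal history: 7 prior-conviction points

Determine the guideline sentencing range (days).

690-900 days

Base offense level for insurance fraud: 4.
§1 applies: 4 − 3 = 1.
§2 applies (level before this adjustment is 1 < 22, so +1): 1 + 1 = 2.
§3 does not apply.
§4 applies (level before this adjustment is 2 < 18, so +3): 2 + 3 = 5.
§5 applies: 5 + 3 = 8.
§6 applies: 8 + 1 = 9.
§7 applies: 9 − 2 = 7.
Final offense level: 7.
Criminal history: 7 prior points → Category 3 (3-8).
Level 7 falls in the 5-10 band.
Grid: Level 5-10 × Category 3 = 690-900 days.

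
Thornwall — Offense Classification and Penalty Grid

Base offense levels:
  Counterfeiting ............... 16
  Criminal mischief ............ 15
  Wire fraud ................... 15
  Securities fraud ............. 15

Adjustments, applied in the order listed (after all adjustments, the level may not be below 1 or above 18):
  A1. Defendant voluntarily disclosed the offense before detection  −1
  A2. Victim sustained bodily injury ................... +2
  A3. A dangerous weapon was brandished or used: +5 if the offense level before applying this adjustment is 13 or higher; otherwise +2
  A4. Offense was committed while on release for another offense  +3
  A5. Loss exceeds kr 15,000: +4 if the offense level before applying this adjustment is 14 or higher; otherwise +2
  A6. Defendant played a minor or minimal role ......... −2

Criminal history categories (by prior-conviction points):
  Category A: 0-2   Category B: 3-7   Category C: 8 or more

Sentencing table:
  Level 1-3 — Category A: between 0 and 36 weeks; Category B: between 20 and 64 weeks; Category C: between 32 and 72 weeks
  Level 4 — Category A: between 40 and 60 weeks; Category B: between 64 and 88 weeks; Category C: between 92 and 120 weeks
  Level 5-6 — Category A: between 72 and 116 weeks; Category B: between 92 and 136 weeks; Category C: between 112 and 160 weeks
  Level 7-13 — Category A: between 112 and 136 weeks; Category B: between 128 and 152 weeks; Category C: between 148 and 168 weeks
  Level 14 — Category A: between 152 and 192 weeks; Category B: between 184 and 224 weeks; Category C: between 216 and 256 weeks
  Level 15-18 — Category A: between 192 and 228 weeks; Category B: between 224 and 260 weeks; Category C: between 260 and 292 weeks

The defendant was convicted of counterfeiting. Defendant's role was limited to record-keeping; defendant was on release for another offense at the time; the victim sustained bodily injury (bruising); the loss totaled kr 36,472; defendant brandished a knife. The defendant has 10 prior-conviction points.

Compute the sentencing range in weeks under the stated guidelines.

Base offense level for counterfeiting: 16.
A2 applies: 16 + 2 = 18.
A3 applies (level before this adjustment is 18 ≥ 13, so +5): 18 + 5 = 23.
A4 applies: 23 + 3 = 26.
A5 applies (level before this adjustment is 26 ≥ 14, so +4): 26 + 4 = 30.
A6 applies: 30 − 2 = 28.
Level 28 exceeds the maximum of 18; capped at 18.
Final offense level: 18.
Criminal history: 10 prior points → Category C (8+).
Level 18 falls in the 15-18 band.
Grid: Level 15-18 × Category C = 260-292 weeks.

260-292 weeks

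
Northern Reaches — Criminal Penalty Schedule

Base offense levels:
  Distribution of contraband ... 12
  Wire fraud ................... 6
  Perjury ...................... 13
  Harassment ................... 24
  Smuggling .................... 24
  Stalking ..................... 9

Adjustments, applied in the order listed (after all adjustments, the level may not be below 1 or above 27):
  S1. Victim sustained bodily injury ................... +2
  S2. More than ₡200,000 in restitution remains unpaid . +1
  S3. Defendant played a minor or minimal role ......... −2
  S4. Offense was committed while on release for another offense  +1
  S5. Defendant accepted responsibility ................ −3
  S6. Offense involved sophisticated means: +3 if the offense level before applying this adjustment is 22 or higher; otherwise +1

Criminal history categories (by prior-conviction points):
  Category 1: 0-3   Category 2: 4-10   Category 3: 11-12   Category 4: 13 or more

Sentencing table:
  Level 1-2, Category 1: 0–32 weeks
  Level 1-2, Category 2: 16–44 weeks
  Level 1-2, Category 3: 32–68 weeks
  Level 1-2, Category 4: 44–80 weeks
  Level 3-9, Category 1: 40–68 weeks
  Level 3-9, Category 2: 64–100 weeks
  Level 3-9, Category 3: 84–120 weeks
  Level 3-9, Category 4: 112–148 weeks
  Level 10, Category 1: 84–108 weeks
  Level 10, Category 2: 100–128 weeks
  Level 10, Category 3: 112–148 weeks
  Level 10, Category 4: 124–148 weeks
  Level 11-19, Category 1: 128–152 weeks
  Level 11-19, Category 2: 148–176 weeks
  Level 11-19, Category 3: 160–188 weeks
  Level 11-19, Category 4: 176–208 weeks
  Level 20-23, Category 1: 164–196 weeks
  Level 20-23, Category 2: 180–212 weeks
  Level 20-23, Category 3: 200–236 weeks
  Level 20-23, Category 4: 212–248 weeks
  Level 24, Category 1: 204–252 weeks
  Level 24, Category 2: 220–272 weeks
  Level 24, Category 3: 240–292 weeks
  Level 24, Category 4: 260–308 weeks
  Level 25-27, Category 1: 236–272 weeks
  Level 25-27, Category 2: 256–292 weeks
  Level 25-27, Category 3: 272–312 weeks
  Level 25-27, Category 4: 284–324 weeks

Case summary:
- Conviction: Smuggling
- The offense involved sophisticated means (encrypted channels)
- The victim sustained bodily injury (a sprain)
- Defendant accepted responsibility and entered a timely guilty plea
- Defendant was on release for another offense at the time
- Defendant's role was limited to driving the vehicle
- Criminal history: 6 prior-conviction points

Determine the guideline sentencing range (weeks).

Base offense level for smuggling: 24.
S1 applies: 24 + 2 = 26.
S2 does not apply.
S3 applies: 26 − 2 = 24.
S4 applies: 24 + 1 = 25.
S5 applies: 25 − 3 = 22.
S6 applies (level before this adjustment is 22 ≥ 22, so +3): 22 + 3 = 25.
Final offense level: 25.
Criminal history: 6 prior points → Category 2 (4-10).
Level 25 falls in the 25-27 band.
Grid: Level 25-27 × Category 2 = 256-292 weeks.

256-292 weeks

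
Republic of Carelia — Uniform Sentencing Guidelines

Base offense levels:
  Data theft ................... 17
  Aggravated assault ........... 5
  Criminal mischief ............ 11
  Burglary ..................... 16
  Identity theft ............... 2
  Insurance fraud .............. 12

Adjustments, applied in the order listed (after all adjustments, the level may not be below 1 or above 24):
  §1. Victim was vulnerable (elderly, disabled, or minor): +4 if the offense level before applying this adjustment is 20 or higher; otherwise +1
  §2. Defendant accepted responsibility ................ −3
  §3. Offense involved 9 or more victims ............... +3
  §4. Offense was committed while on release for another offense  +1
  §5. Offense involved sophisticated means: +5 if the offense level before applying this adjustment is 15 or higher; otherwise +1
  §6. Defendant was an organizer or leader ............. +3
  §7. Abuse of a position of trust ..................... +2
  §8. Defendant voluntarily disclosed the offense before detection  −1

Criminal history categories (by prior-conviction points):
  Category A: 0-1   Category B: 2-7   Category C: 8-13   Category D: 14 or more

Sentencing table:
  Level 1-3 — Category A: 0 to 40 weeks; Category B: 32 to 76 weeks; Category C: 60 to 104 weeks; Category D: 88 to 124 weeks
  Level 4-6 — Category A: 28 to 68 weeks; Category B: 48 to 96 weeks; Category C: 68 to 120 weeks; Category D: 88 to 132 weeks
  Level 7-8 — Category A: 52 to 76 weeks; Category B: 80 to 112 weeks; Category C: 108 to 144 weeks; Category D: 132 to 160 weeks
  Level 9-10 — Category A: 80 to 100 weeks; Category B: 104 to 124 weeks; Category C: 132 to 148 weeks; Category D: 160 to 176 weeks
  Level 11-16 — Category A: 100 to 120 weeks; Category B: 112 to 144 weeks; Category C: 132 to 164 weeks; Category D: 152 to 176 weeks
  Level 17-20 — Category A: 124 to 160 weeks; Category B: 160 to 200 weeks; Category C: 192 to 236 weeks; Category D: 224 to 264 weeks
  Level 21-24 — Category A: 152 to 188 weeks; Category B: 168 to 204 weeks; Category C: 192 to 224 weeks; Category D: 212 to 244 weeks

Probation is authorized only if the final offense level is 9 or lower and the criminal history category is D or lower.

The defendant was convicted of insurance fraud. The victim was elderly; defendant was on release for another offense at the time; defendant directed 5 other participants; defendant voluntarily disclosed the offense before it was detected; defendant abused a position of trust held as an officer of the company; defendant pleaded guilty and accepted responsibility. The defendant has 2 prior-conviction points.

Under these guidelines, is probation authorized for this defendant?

Base offense level for insurance fraud: 12.
§1 applies (level before this adjustment is 12 < 20, so +1): 12 + 1 = 13.
§2 applies: 13 − 3 = 10.
§3 does not apply.
§4 applies: 10 + 1 = 11.
§6 applies: 11 + 3 = 14.
§7 applies: 14 + 2 = 16.
§8 applies: 16 − 1 = 15.
Final offense level: 15.
Criminal history: 2 prior points → Category B (2-7).
Level 15 falls in the 11-16 band.
Grid: Level 11-16 × Category B = 112-144 weeks.
Probation check: level 15 > 9 and category B ≤ D → not eligible.

No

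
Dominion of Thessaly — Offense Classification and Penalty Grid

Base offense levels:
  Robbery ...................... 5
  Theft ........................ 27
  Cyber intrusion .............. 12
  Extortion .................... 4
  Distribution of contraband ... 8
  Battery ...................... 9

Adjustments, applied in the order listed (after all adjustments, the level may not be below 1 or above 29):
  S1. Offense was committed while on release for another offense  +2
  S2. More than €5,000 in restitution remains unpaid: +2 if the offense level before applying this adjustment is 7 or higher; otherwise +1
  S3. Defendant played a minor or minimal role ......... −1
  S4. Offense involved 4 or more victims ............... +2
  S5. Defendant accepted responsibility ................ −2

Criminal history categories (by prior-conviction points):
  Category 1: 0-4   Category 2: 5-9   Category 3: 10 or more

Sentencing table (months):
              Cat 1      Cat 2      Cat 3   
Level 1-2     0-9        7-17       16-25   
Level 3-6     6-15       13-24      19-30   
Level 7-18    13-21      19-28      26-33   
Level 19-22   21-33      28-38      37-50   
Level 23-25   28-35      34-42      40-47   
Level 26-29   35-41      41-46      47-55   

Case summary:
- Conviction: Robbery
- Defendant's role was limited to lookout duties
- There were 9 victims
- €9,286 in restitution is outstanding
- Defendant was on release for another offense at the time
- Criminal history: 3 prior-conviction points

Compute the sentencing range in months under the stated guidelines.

13-21 months

Base offense level for robbery: 5.
S1 applies: 5 + 2 = 7.
S2 applies (level before this adjustment is 7 ≥ 7, so +2): 7 + 2 = 9.
S3 applies: 9 − 1 = 8.
S4 applies: 8 + 2 = 10.
Final offense level: 10.
Criminal history: 3 prior points → Category 1 (0-4).
Level 10 falls in the 7-18 band.
Grid: Level 7-18 × Category 1 = 13-21 months.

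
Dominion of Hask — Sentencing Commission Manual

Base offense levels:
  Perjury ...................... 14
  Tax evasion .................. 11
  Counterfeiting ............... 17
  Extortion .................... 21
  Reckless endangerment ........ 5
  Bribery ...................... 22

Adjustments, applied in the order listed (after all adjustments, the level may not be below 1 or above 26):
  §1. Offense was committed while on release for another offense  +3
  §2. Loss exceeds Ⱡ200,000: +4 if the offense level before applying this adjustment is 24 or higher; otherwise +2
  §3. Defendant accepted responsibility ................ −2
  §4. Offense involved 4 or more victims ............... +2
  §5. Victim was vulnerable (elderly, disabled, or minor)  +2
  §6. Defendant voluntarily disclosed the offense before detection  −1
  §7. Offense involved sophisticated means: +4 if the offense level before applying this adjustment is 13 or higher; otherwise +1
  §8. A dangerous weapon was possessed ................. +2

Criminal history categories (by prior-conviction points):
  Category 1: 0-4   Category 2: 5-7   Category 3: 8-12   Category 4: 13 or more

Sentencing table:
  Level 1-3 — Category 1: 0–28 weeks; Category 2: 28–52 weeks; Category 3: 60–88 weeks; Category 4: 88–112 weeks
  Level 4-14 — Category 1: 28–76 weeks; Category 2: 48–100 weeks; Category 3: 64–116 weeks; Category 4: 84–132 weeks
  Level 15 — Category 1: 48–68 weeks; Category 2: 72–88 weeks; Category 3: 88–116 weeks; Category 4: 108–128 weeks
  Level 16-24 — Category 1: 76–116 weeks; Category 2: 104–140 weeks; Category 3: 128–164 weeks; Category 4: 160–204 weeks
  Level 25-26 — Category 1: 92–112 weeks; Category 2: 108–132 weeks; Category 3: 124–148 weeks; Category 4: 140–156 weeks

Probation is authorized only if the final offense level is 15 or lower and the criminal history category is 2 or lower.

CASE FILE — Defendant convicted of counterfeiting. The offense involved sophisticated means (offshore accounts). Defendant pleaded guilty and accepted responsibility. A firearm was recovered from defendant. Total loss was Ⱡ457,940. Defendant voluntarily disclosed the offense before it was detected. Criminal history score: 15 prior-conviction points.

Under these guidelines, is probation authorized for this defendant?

Base offense level for counterfeiting: 17.
§2 applies (level before this adjustment is 17 < 24, so +2): 17 + 2 = 19.
§3 applies: 19 − 2 = 17.
§4 does not apply.
§5 does not apply.
§6 applies: 17 − 1 = 16.
§7 applies (level before this adjustment is 16 ≥ 13, so +4): 16 + 4 = 20.
§8 applies: 20 + 2 = 22.
Final offense level: 22.
Criminal history: 15 prior points → Category 4 (13+).
Level 22 falls in the 16-24 band.
Grid: Level 16-24 × Category 4 = 160-204 weeks.
Probation check: level 22 > 15 and category 4 > 2 → not eligible.

No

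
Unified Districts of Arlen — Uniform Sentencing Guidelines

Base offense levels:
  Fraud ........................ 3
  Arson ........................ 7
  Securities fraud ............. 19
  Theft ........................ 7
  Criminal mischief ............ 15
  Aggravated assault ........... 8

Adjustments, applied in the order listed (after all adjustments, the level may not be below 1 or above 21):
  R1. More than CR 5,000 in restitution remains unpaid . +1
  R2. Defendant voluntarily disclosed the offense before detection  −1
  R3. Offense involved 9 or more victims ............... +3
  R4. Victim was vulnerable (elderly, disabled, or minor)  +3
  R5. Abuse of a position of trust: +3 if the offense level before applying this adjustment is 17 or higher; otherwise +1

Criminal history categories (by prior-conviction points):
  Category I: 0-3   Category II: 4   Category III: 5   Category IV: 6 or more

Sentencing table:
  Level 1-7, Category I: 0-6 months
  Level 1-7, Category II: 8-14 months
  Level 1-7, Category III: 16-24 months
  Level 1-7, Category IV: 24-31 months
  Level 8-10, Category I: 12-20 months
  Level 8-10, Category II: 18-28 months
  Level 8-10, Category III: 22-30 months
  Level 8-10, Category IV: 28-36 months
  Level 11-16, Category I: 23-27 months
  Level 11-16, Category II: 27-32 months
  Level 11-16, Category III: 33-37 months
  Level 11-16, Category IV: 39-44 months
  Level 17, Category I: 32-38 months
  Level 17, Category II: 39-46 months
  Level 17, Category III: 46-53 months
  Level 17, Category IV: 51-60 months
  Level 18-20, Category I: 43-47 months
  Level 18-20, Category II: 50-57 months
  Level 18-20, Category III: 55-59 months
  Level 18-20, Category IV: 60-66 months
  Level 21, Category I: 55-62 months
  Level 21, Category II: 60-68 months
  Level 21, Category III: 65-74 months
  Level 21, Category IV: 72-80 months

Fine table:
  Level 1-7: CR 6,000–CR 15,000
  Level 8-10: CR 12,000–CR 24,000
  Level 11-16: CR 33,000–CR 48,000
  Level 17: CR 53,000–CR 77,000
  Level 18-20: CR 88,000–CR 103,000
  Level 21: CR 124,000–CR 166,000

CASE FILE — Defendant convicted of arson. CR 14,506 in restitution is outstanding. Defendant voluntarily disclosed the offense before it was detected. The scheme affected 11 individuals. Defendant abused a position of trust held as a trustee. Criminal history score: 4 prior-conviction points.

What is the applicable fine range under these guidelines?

Base offense level for arson: 7.
R1 applies: 7 + 1 = 8.
R2 applies: 8 − 1 = 7.
R3 applies: 7 + 3 = 10.
R5 applies (level before this adjustment is 10 < 17, so +1): 10 + 1 = 11.
Final offense level: 11.
Level 11 falls in the 11-16 band.
Fine table: Level 11-16 → CR 33,000–CR 48,000.

CR 33,000–CR 48,000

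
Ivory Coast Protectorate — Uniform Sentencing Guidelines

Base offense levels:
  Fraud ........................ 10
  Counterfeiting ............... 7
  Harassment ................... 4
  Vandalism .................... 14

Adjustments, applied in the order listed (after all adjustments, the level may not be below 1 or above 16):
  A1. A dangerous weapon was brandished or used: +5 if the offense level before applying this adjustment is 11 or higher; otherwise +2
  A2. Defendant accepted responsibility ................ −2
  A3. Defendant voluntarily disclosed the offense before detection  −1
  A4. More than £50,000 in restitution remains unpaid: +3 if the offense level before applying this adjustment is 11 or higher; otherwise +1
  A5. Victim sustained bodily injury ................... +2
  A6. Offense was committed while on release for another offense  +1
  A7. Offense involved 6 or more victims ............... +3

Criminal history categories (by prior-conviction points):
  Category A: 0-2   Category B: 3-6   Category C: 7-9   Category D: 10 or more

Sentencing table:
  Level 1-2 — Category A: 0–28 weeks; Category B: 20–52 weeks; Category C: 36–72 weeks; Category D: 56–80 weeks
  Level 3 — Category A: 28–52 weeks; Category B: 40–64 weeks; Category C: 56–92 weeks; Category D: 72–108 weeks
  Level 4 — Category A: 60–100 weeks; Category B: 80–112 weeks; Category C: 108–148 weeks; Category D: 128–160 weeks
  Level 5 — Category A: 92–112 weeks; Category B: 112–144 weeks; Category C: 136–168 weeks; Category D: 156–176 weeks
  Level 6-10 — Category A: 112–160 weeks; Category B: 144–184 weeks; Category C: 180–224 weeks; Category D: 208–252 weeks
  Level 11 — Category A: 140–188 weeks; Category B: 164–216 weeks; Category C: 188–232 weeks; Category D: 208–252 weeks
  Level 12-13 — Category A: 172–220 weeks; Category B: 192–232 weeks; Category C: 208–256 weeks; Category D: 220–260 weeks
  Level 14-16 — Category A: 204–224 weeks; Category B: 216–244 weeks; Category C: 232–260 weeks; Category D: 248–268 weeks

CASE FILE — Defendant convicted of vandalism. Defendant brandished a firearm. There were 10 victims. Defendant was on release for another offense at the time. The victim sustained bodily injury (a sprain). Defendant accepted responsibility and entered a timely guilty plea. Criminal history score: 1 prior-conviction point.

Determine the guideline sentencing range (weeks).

Base offense level for vandalism: 14.
A1 applies (level before this adjustment is 14 ≥ 11, so +5): 14 + 5 = 19.
A2 applies: 19 − 2 = 17.
A3 does not apply.
A5 applies: 17 + 2 = 19.
A6 applies: 19 + 1 = 20.
A7 applies: 20 + 3 = 23.
Level 23 exceeds the maximum of 16; capped at 16.
Final offense level: 16.
Criminal history: 1 prior point → Category A (0-2).
Level 16 falls in the 14-16 band.
Grid: Level 14-16 × Category A = 204-224 weeks.

204-224 weeks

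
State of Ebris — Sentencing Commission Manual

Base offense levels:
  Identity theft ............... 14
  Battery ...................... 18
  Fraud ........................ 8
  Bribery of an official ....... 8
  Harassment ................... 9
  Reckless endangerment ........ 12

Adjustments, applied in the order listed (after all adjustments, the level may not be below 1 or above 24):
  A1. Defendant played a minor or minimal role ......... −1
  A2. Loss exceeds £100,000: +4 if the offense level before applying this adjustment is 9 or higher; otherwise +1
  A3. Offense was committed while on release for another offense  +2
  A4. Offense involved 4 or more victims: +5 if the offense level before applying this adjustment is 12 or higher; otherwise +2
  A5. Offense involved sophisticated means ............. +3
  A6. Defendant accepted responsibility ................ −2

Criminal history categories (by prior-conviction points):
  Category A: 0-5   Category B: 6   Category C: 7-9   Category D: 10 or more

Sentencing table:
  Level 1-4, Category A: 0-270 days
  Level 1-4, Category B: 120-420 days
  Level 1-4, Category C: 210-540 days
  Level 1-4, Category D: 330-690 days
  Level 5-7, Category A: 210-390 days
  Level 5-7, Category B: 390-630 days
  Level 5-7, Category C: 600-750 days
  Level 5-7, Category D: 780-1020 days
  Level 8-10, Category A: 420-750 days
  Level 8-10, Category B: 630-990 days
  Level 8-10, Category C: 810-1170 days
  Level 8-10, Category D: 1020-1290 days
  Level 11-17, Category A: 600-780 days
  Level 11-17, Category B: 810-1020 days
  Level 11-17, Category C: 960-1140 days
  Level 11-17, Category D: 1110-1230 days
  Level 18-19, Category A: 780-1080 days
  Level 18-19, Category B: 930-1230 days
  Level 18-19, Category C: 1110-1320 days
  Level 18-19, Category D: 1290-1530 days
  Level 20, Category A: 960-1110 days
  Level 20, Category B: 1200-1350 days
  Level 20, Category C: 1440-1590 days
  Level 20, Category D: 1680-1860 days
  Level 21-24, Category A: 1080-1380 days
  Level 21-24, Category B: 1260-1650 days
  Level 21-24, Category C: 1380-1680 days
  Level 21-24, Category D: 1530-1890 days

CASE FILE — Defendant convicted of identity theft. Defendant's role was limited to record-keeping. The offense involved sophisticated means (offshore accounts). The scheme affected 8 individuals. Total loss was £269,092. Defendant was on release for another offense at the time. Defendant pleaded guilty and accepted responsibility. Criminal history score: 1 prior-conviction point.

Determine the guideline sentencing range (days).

Base offense level for identity theft: 14.
A1 applies: 14 − 1 = 13.
A2 applies (level before this adjustment is 13 ≥ 9, so +4): 13 + 4 = 17.
A3 applies: 17 + 2 = 19.
A4 applies (level before this adjustment is 19 ≥ 12, so +5): 19 + 5 = 24.
A5 applies: 24 + 3 = 27.
A6 applies: 27 − 2 = 25.
Level 25 exceeds the maximum of 24; capped at 24.
Final offense level: 24.
Criminal history: 1 prior point → Category A (0-5).
Level 24 falls in the 21-24 band.
Grid: Level 21-24 × Category A = 1080-1380 days.

1080-1380 days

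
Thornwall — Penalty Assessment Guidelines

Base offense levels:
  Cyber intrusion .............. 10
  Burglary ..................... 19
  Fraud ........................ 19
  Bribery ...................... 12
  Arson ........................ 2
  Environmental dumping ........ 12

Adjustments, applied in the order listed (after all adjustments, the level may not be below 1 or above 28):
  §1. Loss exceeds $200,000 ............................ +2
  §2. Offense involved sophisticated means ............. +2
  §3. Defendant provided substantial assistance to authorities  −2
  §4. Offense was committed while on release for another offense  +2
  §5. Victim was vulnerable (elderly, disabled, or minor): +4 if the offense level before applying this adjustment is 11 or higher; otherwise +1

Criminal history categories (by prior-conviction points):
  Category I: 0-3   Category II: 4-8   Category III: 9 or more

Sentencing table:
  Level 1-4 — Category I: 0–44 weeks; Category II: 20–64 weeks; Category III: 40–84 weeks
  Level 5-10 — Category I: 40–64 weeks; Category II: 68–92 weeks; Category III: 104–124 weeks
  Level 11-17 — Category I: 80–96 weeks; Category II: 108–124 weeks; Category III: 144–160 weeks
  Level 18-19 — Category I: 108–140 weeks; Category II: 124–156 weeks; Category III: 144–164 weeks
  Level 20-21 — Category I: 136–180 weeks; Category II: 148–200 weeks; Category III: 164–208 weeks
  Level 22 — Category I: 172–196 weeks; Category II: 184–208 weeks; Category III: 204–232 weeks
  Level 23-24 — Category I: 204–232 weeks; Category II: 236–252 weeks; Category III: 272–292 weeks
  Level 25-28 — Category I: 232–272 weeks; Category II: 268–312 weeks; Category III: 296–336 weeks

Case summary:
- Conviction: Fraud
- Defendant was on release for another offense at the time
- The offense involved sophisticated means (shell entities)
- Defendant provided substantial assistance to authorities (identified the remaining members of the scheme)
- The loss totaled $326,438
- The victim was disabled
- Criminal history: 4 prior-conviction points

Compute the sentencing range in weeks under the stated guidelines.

Base offense level for fraud: 19.
§1 applies: 19 + 2 = 21.
§2 applies: 21 + 2 = 23.
§3 applies: 23 − 2 = 21.
§4 applies: 21 + 2 = 23.
§5 applies (level before this adjustment is 23 ≥ 11, so +4): 23 + 4 = 27.
Final offense level: 27.
Criminal history: 4 prior points → Category II (4-8).
Level 27 falls in the 25-28 band.
Grid: Level 25-28 × Category II = 268-312 weeks.

268-312 weeks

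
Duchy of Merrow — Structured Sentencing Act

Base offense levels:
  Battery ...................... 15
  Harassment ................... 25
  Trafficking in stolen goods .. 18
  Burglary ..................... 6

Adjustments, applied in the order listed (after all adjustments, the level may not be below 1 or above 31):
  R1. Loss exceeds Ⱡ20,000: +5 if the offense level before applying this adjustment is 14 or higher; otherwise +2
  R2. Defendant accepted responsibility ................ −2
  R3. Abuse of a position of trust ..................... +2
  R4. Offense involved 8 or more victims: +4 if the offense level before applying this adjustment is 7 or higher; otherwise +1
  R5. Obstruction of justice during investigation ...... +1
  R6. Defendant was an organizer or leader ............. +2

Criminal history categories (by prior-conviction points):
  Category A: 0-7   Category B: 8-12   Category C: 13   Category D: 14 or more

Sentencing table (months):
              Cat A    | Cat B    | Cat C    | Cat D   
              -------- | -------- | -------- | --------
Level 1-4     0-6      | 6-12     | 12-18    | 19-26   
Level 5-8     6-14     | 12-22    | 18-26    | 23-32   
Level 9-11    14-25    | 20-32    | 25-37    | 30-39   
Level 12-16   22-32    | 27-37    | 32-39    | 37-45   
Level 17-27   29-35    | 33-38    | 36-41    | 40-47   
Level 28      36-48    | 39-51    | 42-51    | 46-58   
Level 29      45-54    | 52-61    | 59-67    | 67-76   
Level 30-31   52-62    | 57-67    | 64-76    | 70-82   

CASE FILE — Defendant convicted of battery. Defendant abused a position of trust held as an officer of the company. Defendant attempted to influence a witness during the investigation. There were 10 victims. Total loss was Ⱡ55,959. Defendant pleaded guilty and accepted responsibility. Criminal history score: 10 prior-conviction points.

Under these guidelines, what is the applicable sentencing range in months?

Base offense level for battery: 15.
R1 applies (level before this adjustment is 15 ≥ 14, so +5): 15 + 5 = 20.
R2 applies: 20 − 2 = 18.
R3 applies: 18 + 2 = 20.
R4 applies (level before this adjustment is 20 ≥ 7, so +4): 20 + 4 = 24.
R5 applies: 24 + 1 = 25.
R6 does not apply.
Final offense level: 25.
Criminal history: 10 prior points → Category B (8-12).
Level 25 falls in the 17-27 band.
Grid: Level 17-27 × Category B = 33-38 months.

33-38 months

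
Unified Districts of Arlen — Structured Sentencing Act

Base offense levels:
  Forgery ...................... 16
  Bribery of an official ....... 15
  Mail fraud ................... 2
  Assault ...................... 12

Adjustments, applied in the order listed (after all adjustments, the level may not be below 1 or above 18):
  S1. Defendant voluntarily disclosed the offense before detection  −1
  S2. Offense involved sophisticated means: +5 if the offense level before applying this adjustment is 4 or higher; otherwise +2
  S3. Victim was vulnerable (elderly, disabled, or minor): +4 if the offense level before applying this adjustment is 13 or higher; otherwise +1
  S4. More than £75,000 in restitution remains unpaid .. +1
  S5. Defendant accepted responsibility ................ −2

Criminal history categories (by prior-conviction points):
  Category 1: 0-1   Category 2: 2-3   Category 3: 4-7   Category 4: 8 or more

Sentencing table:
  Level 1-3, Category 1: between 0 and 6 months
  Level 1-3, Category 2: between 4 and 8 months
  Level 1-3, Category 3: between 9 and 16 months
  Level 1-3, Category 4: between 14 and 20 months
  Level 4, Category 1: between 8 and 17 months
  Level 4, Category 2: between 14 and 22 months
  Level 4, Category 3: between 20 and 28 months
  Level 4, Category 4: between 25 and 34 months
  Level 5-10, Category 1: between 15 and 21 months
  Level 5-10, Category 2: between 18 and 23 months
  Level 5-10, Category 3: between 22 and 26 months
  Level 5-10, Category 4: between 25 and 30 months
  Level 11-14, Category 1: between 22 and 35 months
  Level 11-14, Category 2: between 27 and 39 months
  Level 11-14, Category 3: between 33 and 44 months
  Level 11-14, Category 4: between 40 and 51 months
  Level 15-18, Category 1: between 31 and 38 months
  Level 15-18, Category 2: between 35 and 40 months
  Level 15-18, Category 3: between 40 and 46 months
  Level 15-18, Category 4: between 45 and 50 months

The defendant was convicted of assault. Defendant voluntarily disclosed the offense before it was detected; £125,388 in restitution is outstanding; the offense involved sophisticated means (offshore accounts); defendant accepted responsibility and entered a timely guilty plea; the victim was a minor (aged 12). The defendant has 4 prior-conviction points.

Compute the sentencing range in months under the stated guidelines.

Base offense level for assault: 12.
S1 applies: 12 − 1 = 11.
S2 applies (level before this adjustment is 11 ≥ 4, so +5): 11 + 5 = 16.
S3 applies (level before this adjustment is 16 ≥ 13, so +4): 16 + 4 = 20.
S4 applies: 20 + 1 = 21.
S5 applies: 21 − 2 = 19.
Level 19 exceeds the maximum of 18; capped at 18.
Final offense level: 18.
Criminal history: 4 prior points → Category 3 (4-7).
Level 18 falls in the 15-18 band.
Grid: Level 15-18 × Category 3 = 40-46 months.

40-46 months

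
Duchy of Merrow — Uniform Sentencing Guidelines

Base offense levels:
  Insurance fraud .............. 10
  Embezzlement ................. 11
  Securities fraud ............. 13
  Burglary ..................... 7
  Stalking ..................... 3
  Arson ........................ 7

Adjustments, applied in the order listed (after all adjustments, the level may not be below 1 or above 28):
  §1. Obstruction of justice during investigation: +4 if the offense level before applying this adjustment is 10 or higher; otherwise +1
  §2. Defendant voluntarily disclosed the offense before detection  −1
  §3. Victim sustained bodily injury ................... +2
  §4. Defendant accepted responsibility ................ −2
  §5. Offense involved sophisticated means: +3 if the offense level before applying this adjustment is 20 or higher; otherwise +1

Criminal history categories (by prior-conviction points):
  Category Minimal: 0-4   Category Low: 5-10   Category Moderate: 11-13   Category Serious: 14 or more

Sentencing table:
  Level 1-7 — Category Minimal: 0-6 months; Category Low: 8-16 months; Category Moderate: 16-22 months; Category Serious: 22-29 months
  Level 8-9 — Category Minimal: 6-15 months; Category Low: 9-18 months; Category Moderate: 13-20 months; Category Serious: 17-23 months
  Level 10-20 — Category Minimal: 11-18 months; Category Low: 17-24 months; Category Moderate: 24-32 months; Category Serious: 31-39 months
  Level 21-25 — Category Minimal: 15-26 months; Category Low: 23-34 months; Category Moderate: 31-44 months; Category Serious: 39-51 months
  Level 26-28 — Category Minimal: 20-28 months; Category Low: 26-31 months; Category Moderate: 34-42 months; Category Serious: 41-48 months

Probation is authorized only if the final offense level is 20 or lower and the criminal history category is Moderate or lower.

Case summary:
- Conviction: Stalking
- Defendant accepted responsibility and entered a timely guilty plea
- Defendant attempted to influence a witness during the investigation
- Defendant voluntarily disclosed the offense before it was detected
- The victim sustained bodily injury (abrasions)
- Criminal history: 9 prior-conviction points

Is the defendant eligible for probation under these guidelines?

Yes

Base offense level for stalking: 3.
§1 applies (level before this adjustment is 3 < 10, so +1): 3 + 1 = 4.
§2 applies: 4 − 1 = 3.
§3 applies: 3 + 2 = 5.
§4 applies: 5 − 2 = 3.
Final offense level: 3.
Criminal history: 9 prior points → Category Low (5-10).
Level 3 falls in the 1-7 band.
Grid: Level 1-7 × Category Low = 8-16 months.
Probation check: level 3 ≤ 20 and category Low ≤ Moderate → eligible.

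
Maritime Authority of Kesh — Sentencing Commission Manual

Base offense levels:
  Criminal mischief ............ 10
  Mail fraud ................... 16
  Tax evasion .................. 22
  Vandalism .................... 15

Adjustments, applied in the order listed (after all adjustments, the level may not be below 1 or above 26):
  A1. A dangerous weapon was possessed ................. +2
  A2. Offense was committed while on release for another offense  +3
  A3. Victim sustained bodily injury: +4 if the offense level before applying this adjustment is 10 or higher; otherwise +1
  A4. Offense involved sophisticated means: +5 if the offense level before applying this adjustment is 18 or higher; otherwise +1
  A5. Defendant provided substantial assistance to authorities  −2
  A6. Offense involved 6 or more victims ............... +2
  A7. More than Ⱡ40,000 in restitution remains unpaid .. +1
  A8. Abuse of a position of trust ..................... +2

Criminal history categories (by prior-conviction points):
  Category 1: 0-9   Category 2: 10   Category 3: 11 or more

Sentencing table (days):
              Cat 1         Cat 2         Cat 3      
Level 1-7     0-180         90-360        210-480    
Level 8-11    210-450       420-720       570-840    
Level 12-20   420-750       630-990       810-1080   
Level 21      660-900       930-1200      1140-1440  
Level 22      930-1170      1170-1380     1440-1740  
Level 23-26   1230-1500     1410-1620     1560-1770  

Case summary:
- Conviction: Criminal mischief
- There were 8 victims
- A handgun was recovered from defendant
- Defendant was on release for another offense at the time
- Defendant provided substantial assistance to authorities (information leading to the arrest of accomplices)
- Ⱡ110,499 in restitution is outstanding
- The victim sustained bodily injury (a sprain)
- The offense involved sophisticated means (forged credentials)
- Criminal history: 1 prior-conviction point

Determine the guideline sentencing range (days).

1230-1500 days

Base offense level for criminal mischief: 10.
A1 applies: 10 + 2 = 12.
A2 applies: 12 + 3 = 15.
A3 applies (level before this adjustment is 15 ≥ 10, so +4): 15 + 4 = 19.
A4 applies (level before this adjustment is 19 ≥ 18, so +5): 19 + 5 = 24.
A5 applies: 24 − 2 = 22.
A6 applies: 22 + 2 = 24.
A7 applies: 24 + 1 = 25.
Final offense level: 25.
Criminal history: 1 prior point → Category 1 (0-9).
Level 25 falls in the 23-26 band.
Grid: Level 23-26 × Category 1 = 1230-1500 days.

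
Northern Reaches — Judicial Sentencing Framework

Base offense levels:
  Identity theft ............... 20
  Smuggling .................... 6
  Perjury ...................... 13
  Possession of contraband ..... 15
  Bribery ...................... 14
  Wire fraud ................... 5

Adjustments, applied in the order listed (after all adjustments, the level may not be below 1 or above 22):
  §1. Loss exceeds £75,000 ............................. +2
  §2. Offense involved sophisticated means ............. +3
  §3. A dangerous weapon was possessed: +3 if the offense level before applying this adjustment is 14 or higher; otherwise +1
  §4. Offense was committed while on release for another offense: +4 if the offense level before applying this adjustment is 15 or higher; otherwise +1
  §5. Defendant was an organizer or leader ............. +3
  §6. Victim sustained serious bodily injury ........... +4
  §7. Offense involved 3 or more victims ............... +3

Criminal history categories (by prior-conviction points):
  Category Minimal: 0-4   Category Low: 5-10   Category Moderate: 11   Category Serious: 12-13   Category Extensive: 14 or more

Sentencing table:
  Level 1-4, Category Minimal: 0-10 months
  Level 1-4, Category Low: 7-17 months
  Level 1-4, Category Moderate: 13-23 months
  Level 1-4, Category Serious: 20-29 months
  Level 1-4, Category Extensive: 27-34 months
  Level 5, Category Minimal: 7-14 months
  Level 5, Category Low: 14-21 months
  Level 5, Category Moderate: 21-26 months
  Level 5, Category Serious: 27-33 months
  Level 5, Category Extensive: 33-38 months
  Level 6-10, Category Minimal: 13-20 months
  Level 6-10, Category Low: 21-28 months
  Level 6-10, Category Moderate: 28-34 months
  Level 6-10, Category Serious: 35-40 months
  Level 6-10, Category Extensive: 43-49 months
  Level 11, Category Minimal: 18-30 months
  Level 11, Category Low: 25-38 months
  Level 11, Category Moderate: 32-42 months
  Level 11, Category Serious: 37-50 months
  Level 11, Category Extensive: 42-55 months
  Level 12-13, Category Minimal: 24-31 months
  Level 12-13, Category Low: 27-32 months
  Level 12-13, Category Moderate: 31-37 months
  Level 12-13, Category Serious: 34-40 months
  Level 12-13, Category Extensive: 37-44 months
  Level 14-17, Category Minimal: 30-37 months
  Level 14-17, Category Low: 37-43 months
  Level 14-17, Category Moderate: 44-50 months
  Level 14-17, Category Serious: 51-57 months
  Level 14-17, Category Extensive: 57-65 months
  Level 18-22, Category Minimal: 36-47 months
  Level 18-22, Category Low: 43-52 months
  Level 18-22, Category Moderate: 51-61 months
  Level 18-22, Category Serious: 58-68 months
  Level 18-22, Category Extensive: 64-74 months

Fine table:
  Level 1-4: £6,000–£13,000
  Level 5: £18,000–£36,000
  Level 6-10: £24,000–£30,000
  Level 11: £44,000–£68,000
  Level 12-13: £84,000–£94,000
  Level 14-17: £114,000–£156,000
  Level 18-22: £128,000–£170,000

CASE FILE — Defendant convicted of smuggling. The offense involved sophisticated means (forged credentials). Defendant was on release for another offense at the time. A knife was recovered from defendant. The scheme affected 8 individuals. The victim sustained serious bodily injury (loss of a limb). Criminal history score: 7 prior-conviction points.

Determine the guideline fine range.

Base offense level for smuggling: 6.
§1 does not apply.
§2 applies: 6 + 3 = 9.
§3 applies (level before this adjustment is 9 < 14, so +1): 9 + 1 = 10.
§4 applies (level before this adjustment is 10 < 15, so +1): 10 + 1 = 11.
§5 does not apply.
§6 applies: 11 + 4 = 15.
§7 applies: 15 + 3 = 18.
Final offense level: 18.
Level 18 falls in the 18-22 band.
Fine table: Level 18-22 → £128,000–£170,000.

£128,000–£170,000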